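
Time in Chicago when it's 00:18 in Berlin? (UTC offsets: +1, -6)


Time difference = UTC-6 - UTC+1 = -7 hours
New hour = (0 -7) mod 24
= -7 mod 24 = 17
Minutes unchanged → 17:18; -7 < 0 → previous day

17:18 (previous day)


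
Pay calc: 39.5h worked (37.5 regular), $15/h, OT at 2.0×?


$622.50

Regular: 37.5h × $15 = $562.50
Overtime: 39.5 - 37.5 = 2.0h
OT pay: 2.0h × $15 × 2.0 = $60.00
Total = $562.50 + $60.00 = $622.50


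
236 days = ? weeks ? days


33 weeks 5 days

Weeks: 236 ÷ 7 = 33 remainder 5


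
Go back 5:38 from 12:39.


Start: 759 minutes from midnight
Subtract: 338 minutes
Remaining: 759 - 338 = 421
Hours: 7, Minutes: 1

07:01


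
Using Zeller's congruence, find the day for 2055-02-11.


Zeller's congruence:
q=11, m=14, k=54, j=20
h = (11 + ⌊13×15/5⌋ + 54 + ⌊54/4⌋ + ⌊20/4⌋ - 2×20) mod 7
= (11 + 39 + 54 + 13 + 5 - 40) mod 7
= 82 mod 7 = 5
h=5 → Thursday

Thursday


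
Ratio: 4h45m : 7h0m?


19:28 (0.68)

Duration 1: 285 minutes
Duration 2: 420 minutes
Ratio = 285:420
GCD = 15
Simplified = 19:28
As a decimal: 19/28 ≈ 0.68


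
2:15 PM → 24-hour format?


Input: 2:15 PM
PM: 2 + 12 = 14

14:15


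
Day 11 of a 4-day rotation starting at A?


Shifts: A, B, C, D
Start: A (index 0)
Day 11: (0 + 11 - 1) mod 4
= 10 mod 4
= 2
Index 2 → shift C

Shift C


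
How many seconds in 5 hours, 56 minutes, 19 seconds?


21379 seconds

Hours: 5 × 3600 = 18000
Minutes: 56 × 60 = 3360
Seconds: 19
Total = 18000 + 3360 + 19 = 21379


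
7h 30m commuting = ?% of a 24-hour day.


Time: 450 minutes
Day: 1440 minutes
Percentage = (450/1440) × 100 ≈ 31.3%

31.3%


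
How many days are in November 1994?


30 days

Month: November (month 11)
November has 30 days


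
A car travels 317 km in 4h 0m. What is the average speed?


79.3 km/h

Distance: 317 km
Time: 4 hours
Speed = 317 / 4 ≈ 79.3 km/h


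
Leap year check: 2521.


Rules: divisible by 4 AND (not by 100 OR by 400)
2521 ÷ 4 = 630 remainder 1 → not divisible by 4
Not divisible by 4 → not a leap year

No


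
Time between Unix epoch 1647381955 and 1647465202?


83247 seconds (23.1 hours / 0.96 days)

Difference = 1647465202 - 1647381955 = 83247 seconds
In hours: 83247 / 3600 ≈ 23.1
In days: 83247 / 86400 ≈ 0.96


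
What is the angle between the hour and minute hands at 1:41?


164.5°

Hour hand = 1×30 + 41×0.5 = 50.5°
Minute hand = 41×6 = 246°
Difference = |50.5 - 246| = 195.5°
Since > 180°: 360 - 195.5 = 164.5°


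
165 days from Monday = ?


Friday

Start: Monday (index 0)
(0 + 165) mod 7
= 165 mod 7
= 4
Index 4 → Friday


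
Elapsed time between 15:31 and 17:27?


End time in minutes: 17×60 + 27 = 1047
Start time in minutes: 15×60 + 31 = 931
Difference = 1047 - 931 = 116 minutes
= 1 hours 56 minutes

1h 56m


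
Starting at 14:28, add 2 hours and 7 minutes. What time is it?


16:35

Start: 868 minutes from midnight
Add: 127 minutes
Total: 995 minutes
Hours: 995 ÷ 60 = 16 remainder 35


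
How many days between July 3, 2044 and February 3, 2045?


215 days

From July 3, 2044 to February 3, 2045
Rest of July 2044: 31 - 3 = 28
Full months: August 31, September 30, October 31, November 30, December 31, January 31
Days into February 2045: 3
Total = 28 + 31 + 30 + 31 + 30 + 31 + 31 + 3 = 215 days


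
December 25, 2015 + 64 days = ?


February 27, 2016

Start: December 25, 2015
Add 64 days
December 25 → January 1: 31 - 25 + 1 = 7 days (64 - 7 = 57 left)
January 1 → February 1: 31 - 1 + 1 = 31 days (57 - 31 = 26 left)
February 1 + 26 = February 27, 2016


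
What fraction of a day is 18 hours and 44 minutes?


Total minutes: 18×60 + 44 = 1124
Day = 24×60 = 1440 minutes
Fraction = 1124/1440 ≈ 0.7806
As a percentage: 1124/1440 × 100 ≈ 78.06%

0.7806 (78.06%)


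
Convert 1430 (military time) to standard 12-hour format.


2:30 PM

Hour: 14
14 - 12 = 2 → PM


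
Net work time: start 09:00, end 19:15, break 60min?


9h 15m (555 minutes)

Total time = (19×60+15) - (9×60+0)
= 1155 - 540 = 615 min
Minus break: 615 - 60 = 555 min
= 9h 15m


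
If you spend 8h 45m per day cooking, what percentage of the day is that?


36.5%

Time: 525 minutes
Day: 1440 minutes
Percentage = (525/1440) × 100 ≈ 36.5%


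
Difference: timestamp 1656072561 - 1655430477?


Difference = 1656072561 - 1655430477 = 642084 seconds
In hours: 642084 / 3600 ≈ 178.4
In days: 642084 / 86400 ≈ 7.43

642084 seconds (178.4 hours / 7.43 days)


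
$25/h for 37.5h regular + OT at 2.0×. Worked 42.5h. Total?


$1187.50

Regular: 37.5h × $25 = $937.50
Overtime: 42.5 - 37.5 = 5.0h
OT pay: 5.0h × $25 × 2.0 = $250.00
Total = $937.50 + $250.00 = $1187.50


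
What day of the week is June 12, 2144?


Friday

Zeller's congruence:
q=12, m=6, k=44, j=21
h = (12 + ⌊13×7/5⌋ + 44 + ⌊44/4⌋ + ⌊21/4⌋ - 2×21) mod 7
= (12 + 18 + 44 + 11 + 5 - 42) mod 7
= 48 mod 7 = 6
h=6 → Friday


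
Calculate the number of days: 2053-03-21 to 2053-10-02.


From March 21, 2053 to October 2, 2053
Rest of March 2053: 31 - 21 = 10
Full months: April 30, May 31, June 30, July 31, August 31, September 30
Days into October 2053: 2
Total = 10 + 30 + 31 + 30 + 31 + 31 + 30 + 2 = 195 days

195 days


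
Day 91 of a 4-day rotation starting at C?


Shifts: A, B, C, D
Start: C (index 2)
Day 91: (2 + 91 - 1) mod 4
= 92 mod 4
= 0
Index 0 → shift A

Shift A


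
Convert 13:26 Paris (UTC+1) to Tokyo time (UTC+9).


Time difference = UTC+9 - UTC+1 = +8 hours
New hour = (13 + 8) mod 24
= 21 mod 24 = 21
Minutes unchanged → 21:26

21:26


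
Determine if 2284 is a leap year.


Yes

Rules: divisible by 4 AND (not by 100 OR by 400)
2284 ÷ 4 = 571 exactly → divisible by 4
2284 ÷ 100 = 22 remainder 84 → not divisible by 100
Divisible by 4 but not by 100 → leap year


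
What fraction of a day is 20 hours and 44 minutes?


0.8639 (86.39%)

Total minutes: 20×60 + 44 = 1244
Day = 24×60 = 1440 minutes
Fraction = 1244/1440 ≈ 0.8639
As a percentage: 1244/1440 × 100 ≈ 86.39%


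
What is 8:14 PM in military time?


Input: 8:14 PM
PM: 8 + 12 = 20

20:14


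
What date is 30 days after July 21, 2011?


Start: July 21, 2011
Add 30 days
July 21 → August 1: 31 - 21 + 1 = 11 days (30 - 11 = 19 left)
August 1 + 19 = August 20, 2011

August 20, 2011


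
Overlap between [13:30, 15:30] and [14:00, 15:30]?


90 minutes

Meeting A: 810-930 (in minutes from midnight)
Meeting B: 840-930
Overlap start = max(810, 840) = 840
Overlap end = min(930, 930) = 930
Overlap = max(0, 930 - 840) = 90 min


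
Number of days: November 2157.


Month: November (month 11)
November has 30 days

30 days


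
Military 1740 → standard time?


Hour: 17
17 - 12 = 5 → PM

5:40 PM


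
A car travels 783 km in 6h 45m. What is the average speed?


Distance: 783 km
Time: 6h 45m = 405 min = 405/60 = 27/4 hours
Speed = 783 ÷ (27/4) = 783 × 4 / 27 = 3132/27 = 116.0 km/h

116.0 km/h


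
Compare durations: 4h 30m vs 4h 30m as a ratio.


1:1 (1.00)

Duration 1: 270 minutes
Duration 2: 270 minutes
Ratio = 270:270
GCD = 270
Simplified = 1:1
As a decimal: 1/1 = 1.00


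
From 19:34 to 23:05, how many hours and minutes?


3h 31m

End time in minutes: 23×60 + 5 = 1385
Start time in minutes: 19×60 + 34 = 1174
Difference = 1385 - 1174 = 211 minutes
= 3 hours 31 minutes


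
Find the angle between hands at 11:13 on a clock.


101.5°

Hour hand = 11×30 + 13×0.5 = 336.5°
Minute hand = 13×6 = 78°
Difference = |336.5 - 78| = 258.5°
Since > 180°: 360 - 258.5 = 101.5°


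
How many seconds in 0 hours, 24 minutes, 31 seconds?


1471 seconds

Hours: 0 × 3600 = 0
Minutes: 24 × 60 = 1440
Seconds: 31
Total = 0 + 1440 + 31 = 1471


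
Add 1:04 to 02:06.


Start: 126 minutes from midnight
Add: 64 minutes
Total: 190 minutes
Hours: 190 ÷ 60 = 3 remainder 10

03:10


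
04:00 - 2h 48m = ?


Start: 240 minutes from midnight
Subtract: 168 minutes
Remaining: 240 - 168 = 72
Hours: 1, Minutes: 12

01:12


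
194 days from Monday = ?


Saturday

Start: Monday (index 0)
(0 + 194) mod 7
= 194 mod 7
= 5
Index 5 → Saturday


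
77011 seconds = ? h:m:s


21h 23m 31s

Hours: 77011 ÷ 3600 = 21 remainder 1411
Minutes: 1411 ÷ 60 = 23 remainder 31
Seconds: 31


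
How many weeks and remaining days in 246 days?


35 weeks 1 days

Weeks: 246 ÷ 7 = 35 remainder 1


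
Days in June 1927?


Month: June (month 6)
June has 30 days

30 days


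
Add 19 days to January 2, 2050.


January 21, 2050

Start: January 2, 2050
Add 19 days
January 2 + 19 = January 21, 2050


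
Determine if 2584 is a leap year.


Rules: divisible by 4 AND (not by 100 OR by 400)
2584 ÷ 4 = 646 exactly → divisible by 4
2584 ÷ 100 = 25 remainder 84 → not divisible by 100
Divisible by 4 but not by 100 → leap year

Yes


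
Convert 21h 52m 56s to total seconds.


78776 seconds

Hours: 21 × 3600 = 75600
Minutes: 52 × 60 = 3120
Seconds: 56
Total = 75600 + 3120 + 56 = 78776


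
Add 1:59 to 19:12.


21:11

Start: 1152 minutes from midnight
Add: 119 minutes
Total: 1271 minutes
Hours: 1271 ÷ 60 = 21 remainder 11


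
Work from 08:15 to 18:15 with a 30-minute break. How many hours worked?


Total time = (18×60+15) - (8×60+15)
= 1095 - 495 = 600 min
Minus break: 600 - 30 = 570 min
= 9h 30m

9h 30m (570 minutes)


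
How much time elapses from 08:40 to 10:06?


1h 26m

End time in minutes: 10×60 + 6 = 606
Start time in minutes: 8×60 + 40 = 520
Difference = 606 - 520 = 86 minutes
= 1 hours 26 minutes


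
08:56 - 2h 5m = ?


Start: 536 minutes from midnight
Subtract: 125 minutes
Remaining: 536 - 125 = 411
Hours: 6, Minutes: 51

06:51


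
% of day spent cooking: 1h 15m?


5.2%

Time: 75 minutes
Day: 1440 minutes
Percentage = (75/1440) × 100 ≈ 5.2%


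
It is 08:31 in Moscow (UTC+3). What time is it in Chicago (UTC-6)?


Time difference = UTC-6 - UTC+3 = -9 hours
New hour = (8 -9) mod 24
= -1 mod 24 = 23
Minutes unchanged → 23:31; -1 < 0 → previous day

23:31 (previous day)


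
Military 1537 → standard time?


3:37 PM

Hour: 15
15 - 12 = 3 → PM


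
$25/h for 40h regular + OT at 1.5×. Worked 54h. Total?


$1525.00

Regular: 40h × $25 = $1000.00
Overtime: 54 - 40 = 14h
OT pay: 14h × $25 × 1.5 = $525.00
Total = $1000.00 + $525.00 = $1525.00


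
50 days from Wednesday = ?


Start: Wednesday (index 2)
(2 + 50) mod 7
= 52 mod 7
= 3
Index 3 → Thursday

Thursday


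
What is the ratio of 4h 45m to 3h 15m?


19:13 (1.46)

Duration 1: 285 minutes
Duration 2: 195 minutes
Ratio = 285:195
GCD = 15
Simplified = 19:13
As a decimal: 19/13 ≈ 1.46


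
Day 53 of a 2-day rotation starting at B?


Shift B

Shifts: A, B
Start: B (index 1)
Day 53: (1 + 53 - 1) mod 2
= 53 mod 2
= 1
Index 1 → shift B


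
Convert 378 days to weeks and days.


Weeks: 378 ÷ 7 = 54 remainder 0

54 weeks 0 days


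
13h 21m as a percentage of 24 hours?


0.5563 (55.63%)

Total minutes: 13×60 + 21 = 801
Day = 24×60 = 1440 minutes
Fraction = 801/1440 ≈ 0.5563
As a percentage: 801/1440 × 100 ≈ 55.63%


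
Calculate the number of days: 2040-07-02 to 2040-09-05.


65 days

From July 2, 2040 to September 5, 2040
Rest of July 2040: 31 - 2 = 29
Full months: August 31
Days into September 2040: 5
Total = 29 + 31 + 5 = 65 days


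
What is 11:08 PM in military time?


Input: 11:08 PM
PM: 11 + 12 = 23

23:08


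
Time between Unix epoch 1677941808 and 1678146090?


Difference = 1678146090 - 1677941808 = 204282 seconds
In hours: 204282 / 3600 ≈ 56.7
In days: 204282 / 86400 ≈ 2.36

204282 seconds (56.7 hours / 2.36 days)


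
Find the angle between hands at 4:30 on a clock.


Hour hand = 4×30 + 30×0.5 = 135.0°
Minute hand = 30×6 = 180°
Difference = |135.0 - 180| = 45.0°

45.0°


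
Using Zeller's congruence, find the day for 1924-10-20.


Monday

Zeller's congruence:
q=20, m=10, k=24, j=19
h = (20 + ⌊13×11/5⌋ + 24 + ⌊24/4⌋ + ⌊19/4⌋ - 2×19) mod 7
= (20 + 28 + 24 + 6 + 4 - 38) mod 7
= 44 mod 7 = 2
h=2 → Monday


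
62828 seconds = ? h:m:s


17h 27m 8s

Hours: 62828 ÷ 3600 = 17 remainder 1628
Minutes: 1628 ÷ 60 = 27 remainder 8
Seconds: 8


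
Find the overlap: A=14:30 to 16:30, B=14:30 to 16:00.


90 minutes

Meeting A: 870-990 (in minutes from midnight)
Meeting B: 870-960
Overlap start = max(870, 870) = 870
Overlap end = min(990, 960) = 960
Overlap = max(0, 960 - 870) = 90 min


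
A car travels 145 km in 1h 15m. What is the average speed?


116.0 km/h

Distance: 145 km
Time: 1h 15m = 75 min = 75/60 = 5/4 hours
Speed = 145 ÷ (5/4) = 145 × 4 / 5 = 580/5 = 116.0 km/h


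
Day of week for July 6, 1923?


Friday

Zeller's congruence:
q=6, m=7, k=23, j=19
h = (6 + ⌊13×8/5⌋ + 23 + ⌊23/4⌋ + ⌊19/4⌋ - 2×19) mod 7
= (6 + 20 + 23 + 5 + 4 - 38) mod 7
= 20 mod 7 = 6
h=6 → Friday


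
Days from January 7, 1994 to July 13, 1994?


187 days

From January 7, 1994 to July 13, 1994
Rest of January 1994: 31 - 7 = 24
Full months: February 1994 28, March 31, April 30, May 31, June 30
Days into July 1994: 13
Total = 24 + 28 + 31 + 30 + 31 + 30 + 13 = 187 days


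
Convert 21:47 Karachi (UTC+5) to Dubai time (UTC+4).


20:47

Time difference = UTC+4 - UTC+5 = -1 hours
New hour = (21 -1) mod 24
= 20 mod 24 = 20
Minutes unchanged → 20:47


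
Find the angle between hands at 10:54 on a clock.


3.0°

Hour hand = 10×30 + 54×0.5 = 327.0°
Minute hand = 54×6 = 324°
Difference = |327.0 - 324| = 3.0°


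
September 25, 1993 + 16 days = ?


Start: September 25, 1993
Add 16 days
September 25 → October 1: 30 - 25 + 1 = 6 days (16 - 6 = 10 left)
October 1 + 10 = October 11, 1993

October 11, 1993


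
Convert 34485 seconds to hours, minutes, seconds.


9h 34m 45s

Hours: 34485 ÷ 3600 = 9 remainder 2085
Minutes: 2085 ÷ 60 = 34 remainder 45
Seconds: 45


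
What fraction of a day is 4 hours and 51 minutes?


Total minutes: 4×60 + 51 = 291
Day = 24×60 = 1440 minutes
Fraction = 291/1440 ≈ 0.2021
As a percentage: 291/1440 × 100 ≈ 20.21%

0.2021 (20.21%)


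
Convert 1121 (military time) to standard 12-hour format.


Hour: 11
11 < 12 → AM

11:21 AM


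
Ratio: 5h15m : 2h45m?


Duration 1: 315 minutes
Duration 2: 165 minutes
Ratio = 315:165
GCD = 15
Simplified = 21:11
As a decimal: 21/11 ≈ 1.91

21:11 (1.91)


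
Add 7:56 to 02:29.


10:25

Start: 149 minutes from midnight
Add: 476 minutes
Total: 625 minutes
Hours: 625 ÷ 60 = 10 remainder 25


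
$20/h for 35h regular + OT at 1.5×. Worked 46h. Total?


Regular: 35h × $20 = $700.00
Overtime: 46 - 35 = 11h
OT pay: 11h × $20 × 1.5 = $330.00
Total = $700.00 + $330.00 = $1030.00

$1030.00


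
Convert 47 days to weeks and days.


6 weeks 5 days

Weeks: 47 ÷ 7 = 6 remainder 5


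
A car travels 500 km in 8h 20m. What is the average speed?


Distance: 500 km
Time: 8h 20m = 500 min = 500/60 = 25/3 hours
Speed = 500 ÷ (25/3) = 500 × 3 / 25 = 1500/25 = 60.0 km/h

60.0 km/h


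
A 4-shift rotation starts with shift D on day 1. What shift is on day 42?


Shifts: A, B, C, D
Start: D (index 3)
Day 42: (3 + 42 - 1) mod 4
= 44 mod 4
= 0
Index 0 → shift A

Shift A


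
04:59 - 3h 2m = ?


Start: 299 minutes from midnight
Subtract: 182 minutes
Remaining: 299 - 182 = 117
Hours: 1, Minutes: 57

01:57


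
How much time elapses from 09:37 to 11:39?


End time in minutes: 11×60 + 39 = 699
Start time in minutes: 9×60 + 37 = 577
Difference = 699 - 577 = 122 minutes
= 2 hours 2 minutes

2h 2m


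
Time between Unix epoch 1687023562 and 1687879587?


856025 seconds (237.8 hours / 9.91 days)

Difference = 1687879587 - 1687023562 = 856025 seconds
In hours: 856025 / 3600 ≈ 237.8
In days: 856025 / 86400 ≈ 9.91


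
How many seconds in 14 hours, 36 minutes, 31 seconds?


52591 seconds

Hours: 14 × 3600 = 50400
Minutes: 36 × 60 = 2160
Seconds: 31
Total = 50400 + 2160 + 31 = 52591


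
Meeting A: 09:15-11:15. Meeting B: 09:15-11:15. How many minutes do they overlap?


Meeting A: 555-675 (in minutes from midnight)
Meeting B: 555-675
Overlap start = max(555, 555) = 555
Overlap end = min(675, 675) = 675
Overlap = max(0, 675 - 555) = 120 min

120 minutes


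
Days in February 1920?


29 days

Month: February (month 2)
February: 28 or 29 (leap year)
1920 leap year? Yes


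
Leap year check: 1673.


Rules: divisible by 4 AND (not by 100 OR by 400)
1673 ÷ 4 = 418 remainder 1 → not divisible by 4
Not divisible by 4 → not a leap year

No


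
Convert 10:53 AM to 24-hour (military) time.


Input: 10:53 AM
AM hour stays: 10

10:53


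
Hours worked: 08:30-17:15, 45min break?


Total time = (17×60+15) - (8×60+30)
= 1035 - 510 = 525 min
Minus break: 525 - 45 = 480 min
= 8h 0m

8h 0m (480 minutes)


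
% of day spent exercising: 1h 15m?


Time: 75 minutes
Day: 1440 minutes
Percentage = (75/1440) × 100 ≈ 5.2%

5.2%


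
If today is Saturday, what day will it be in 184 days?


Monday

Start: Saturday (index 5)
(5 + 184) mod 7
= 189 mod 7
= 0
Index 0 → Monday


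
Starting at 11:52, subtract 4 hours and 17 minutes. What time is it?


Start: 712 minutes from midnight
Subtract: 257 minutes
Remaining: 712 - 257 = 455
Hours: 7, Minutes: 35

07:35


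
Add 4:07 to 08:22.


Start: 502 minutes from midnight
Add: 247 minutes
Total: 749 minutes
Hours: 749 ÷ 60 = 12 remainder 29

12:29


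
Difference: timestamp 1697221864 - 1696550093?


Difference = 1697221864 - 1696550093 = 671771 seconds
In hours: 671771 / 3600 ≈ 186.6
In days: 671771 / 86400 ≈ 7.78

671771 seconds (186.6 hours / 7.78 days)


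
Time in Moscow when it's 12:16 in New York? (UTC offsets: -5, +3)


Time difference = UTC+3 - UTC-5 = +8 hours
New hour = (12 + 8) mod 24
= 20 mod 24 = 20
Minutes unchanged → 20:16

20:16


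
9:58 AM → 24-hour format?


09:58

Input: 9:58 AM
AM hour stays: 9


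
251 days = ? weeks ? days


35 weeks 6 days

Weeks: 251 ÷ 7 = 35 remainder 6


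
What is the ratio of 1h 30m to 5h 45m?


6:23 (0.26)

Duration 1: 90 minutes
Duration 2: 345 minutes
Ratio = 90:345
GCD = 15
Simplified = 6:23
As a decimal: 6/23 ≈ 0.26


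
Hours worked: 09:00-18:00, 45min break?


8h 15m (495 minutes)

Total time = (18×60+0) - (9×60+0)
= 1080 - 540 = 540 min
Minus break: 540 - 45 = 495 min
= 8h 15m


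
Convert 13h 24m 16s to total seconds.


48256 seconds

Hours: 13 × 3600 = 46800
Minutes: 24 × 60 = 1440
Seconds: 16
Total = 46800 + 1440 + 16 = 48256


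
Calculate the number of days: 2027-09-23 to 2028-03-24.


From September 23, 2027 to March 24, 2028
Rest of September 2027: 30 - 23 = 7
Full months: October 31, November 30, December 31, January 31, February 2028 29
Days into March 2028: 24
Total = 7 + 31 + 30 + 31 + 31 + 29 + 24 = 183 days

183 days


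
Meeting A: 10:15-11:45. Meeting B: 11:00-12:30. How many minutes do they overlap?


Meeting A: 615-705 (in minutes from midnight)
Meeting B: 660-750
Overlap start = max(615, 660) = 660
Overlap end = min(705, 750) = 705
Overlap = max(0, 705 - 660) = 45 min

45 minutes


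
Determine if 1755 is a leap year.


Rules: divisible by 4 AND (not by 100 OR by 400)
1755 ÷ 4 = 438 remainder 3 → not divisible by 4
Not divisible by 4 → not a leap year

No


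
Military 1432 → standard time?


2:32 PM

Hour: 14
14 - 12 = 2 → PM


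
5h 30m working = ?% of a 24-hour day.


Time: 330 minutes
Day: 1440 minutes
Percentage = (330/1440) × 100 ≈ 22.9%

22.9%


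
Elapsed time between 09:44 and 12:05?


2h 21m

End time in minutes: 12×60 + 5 = 725
Start time in minutes: 9×60 + 44 = 584
Difference = 725 - 584 = 141 minutes
= 2 hours 21 minutes


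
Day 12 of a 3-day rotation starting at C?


Shifts: A, B, C
Start: C (index 2)
Day 12: (2 + 12 - 1) mod 3
= 13 mod 3
= 1
Index 1 → shift B

Shift B


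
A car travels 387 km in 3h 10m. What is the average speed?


Distance: 387 km
Time: 3h 10m = 190 min = 190/60 = 19/6 hours
Speed = 387 ÷ (19/6) = 387 × 6 / 19 = 2322/19 ≈ 122.2 km/h

122.2 km/h


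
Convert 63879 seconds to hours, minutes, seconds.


17h 44m 39s

Hours: 63879 ÷ 3600 = 17 remainder 2679
Minutes: 2679 ÷ 60 = 44 remainder 39
Seconds: 39


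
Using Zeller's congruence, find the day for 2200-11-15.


Zeller's congruence:
q=15, m=11, k=0, j=22
h = (15 + ⌊13×12/5⌋ + 0 + ⌊0/4⌋ + ⌊22/4⌋ - 2×22) mod 7
= (15 + 31 + 0 + 0 + 5 - 44) mod 7
= 7 mod 7 = 0
h=0 → Saturday

Saturday


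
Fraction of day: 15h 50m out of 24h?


Total minutes: 15×60 + 50 = 950
Day = 24×60 = 1440 minutes
Fraction = 950/1440 ≈ 0.6597
As a percentage: 950/1440 × 100 ≈ 65.97%

0.6597 (65.97%)


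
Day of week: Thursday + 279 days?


Wednesday

Start: Thursday (index 3)
(3 + 279) mod 7
= 282 mod 7
= 2
Index 2 → Wednesday


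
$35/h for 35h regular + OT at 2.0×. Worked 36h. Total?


$1295.00

Regular: 35h × $35 = $1225.00
Overtime: 36 - 35 = 1h
OT pay: 1h × $35 × 2.0 = $70.00
Total = $1225.00 + $70.00 = $1295.00


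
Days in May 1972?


Month: May (month 5)
May has 31 days

31 days


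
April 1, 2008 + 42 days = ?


May 13, 2008

Start: April 1, 2008
Add 42 days
April 1 → May 1: 30 - 1 + 1 = 30 days (42 - 30 = 12 left)
May 1 + 12 = May 13, 2008


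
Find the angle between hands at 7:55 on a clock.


Hour hand = 7×30 + 55×0.5 = 237.5°
Minute hand = 55×6 = 330°
Difference = |237.5 - 330| = 92.5°

92.5°


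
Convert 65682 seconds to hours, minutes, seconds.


Hours: 65682 ÷ 3600 = 18 remainder 882
Minutes: 882 ÷ 60 = 14 remainder 42
Seconds: 42

18h 14m 42s


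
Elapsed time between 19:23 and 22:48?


End time in minutes: 22×60 + 48 = 1368
Start time in minutes: 19×60 + 23 = 1163
Difference = 1368 - 1163 = 205 minutes
= 3 hours 25 minutes

3h 25m


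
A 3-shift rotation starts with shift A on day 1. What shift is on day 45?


Shift C

Shifts: A, B, C
Start: A (index 0)
Day 45: (0 + 45 - 1) mod 3
= 44 mod 3
= 2
Index 2 → shift C


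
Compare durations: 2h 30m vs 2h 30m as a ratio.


Duration 1: 150 minutes
Duration 2: 150 minutes
Ratio = 150:150
GCD = 150
Simplified = 1:1
As a decimal: 1/1 = 1.00

1:1 (1.00)


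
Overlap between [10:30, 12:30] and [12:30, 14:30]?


0 minutes

Meeting A: 630-750 (in minutes from midnight)
Meeting B: 750-870
Overlap start = max(630, 750) = 750
Overlap end = min(750, 870) = 750
Overlap = max(0, 750 - 750) = 0 min


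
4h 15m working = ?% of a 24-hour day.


Time: 255 minutes
Day: 1440 minutes
Percentage = (255/1440) × 100 ≈ 17.7%

17.7%


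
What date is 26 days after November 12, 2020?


December 8, 2020

Start: November 12, 2020
Add 26 days
November 12 → December 1: 30 - 12 + 1 = 19 days (26 - 19 = 7 left)
December 1 + 7 = December 8, 2020


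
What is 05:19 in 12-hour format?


5:19 AM

Hour: 5
5 < 12 → AM


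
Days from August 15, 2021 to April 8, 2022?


From August 15, 2021 to April 8, 2022
Rest of August 2021: 31 - 15 = 16
Full months: September 30, October 31, November 30, December 31, January 31, February 2022 28, March 31
Days into April 2022: 8
Total = 16 + 30 + 31 + 30 + 31 + 31 + 28 + 31 + 8 = 236 days

236 days


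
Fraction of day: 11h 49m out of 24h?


Total minutes: 11×60 + 49 = 709
Day = 24×60 = 1440 minutes
Fraction = 709/1440 ≈ 0.4924
As a percentage: 709/1440 × 100 ≈ 49.24%

0.4924 (49.24%)


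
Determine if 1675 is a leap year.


Rules: divisible by 4 AND (not by 100 OR by 400)
1675 ÷ 4 = 418 remainder 3 → not divisible by 4
Not divisible by 4 → not a leap year

No


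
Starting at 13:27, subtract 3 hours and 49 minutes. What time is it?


09:38

Start: 807 minutes from midnight
Subtract: 229 minutes
Remaining: 807 - 229 = 578
Hours: 9, Minutes: 38


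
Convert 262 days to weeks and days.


37 weeks 3 days

Weeks: 262 ÷ 7 = 37 remainder 3


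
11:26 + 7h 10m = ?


Start: 686 minutes from midnight
Add: 430 minutes
Total: 1116 minutes
Hours: 1116 ÷ 60 = 18 remainder 36

18:36


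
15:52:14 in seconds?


57134 seconds

Hours: 15 × 3600 = 54000
Minutes: 52 × 60 = 3120
Seconds: 14
Total = 54000 + 3120 + 14 = 57134


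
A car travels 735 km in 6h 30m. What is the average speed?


Distance: 735 km
Time: 6h 30m = 390 min = 390/60 = 13/2 hours
Speed = 735 ÷ (13/2) = 735 × 2 / 13 = 1470/13 ≈ 113.1 km/h

113.1 km/h


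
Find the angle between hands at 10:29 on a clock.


140.5°

Hour hand = 10×30 + 29×0.5 = 314.5°
Minute hand = 29×6 = 174°
Difference = |314.5 - 174| = 140.5°


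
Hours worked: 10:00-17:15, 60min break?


Total time = (17×60+15) - (10×60+0)
= 1035 - 600 = 435 min
Minus break: 435 - 60 = 375 min
= 6h 15m

6h 15m (375 minutes)


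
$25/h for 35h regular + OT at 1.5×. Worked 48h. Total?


$1362.50

Regular: 35h × $25 = $875.00
Overtime: 48 - 35 = 13h
OT pay: 13h × $25 × 1.5 = $487.50
Total = $875.00 + $487.50 = $1362.50


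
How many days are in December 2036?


Month: December (month 12)
December has 31 days

31 days


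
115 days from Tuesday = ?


Start: Tuesday (index 1)
(1 + 115) mod 7
= 116 mod 7
= 4
Index 4 → Friday

Friday


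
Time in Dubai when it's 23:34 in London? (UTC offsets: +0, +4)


Time difference = UTC+4 - UTC+0 = +4 hours
New hour = (23 + 4) mod 24
= 27 mod 24 = 3
Minutes unchanged → 03:34; 27 ≥ 24 → next day

03:34 (next day)


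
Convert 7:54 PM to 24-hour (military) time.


19:54

Input: 7:54 PM
PM: 7 + 12 = 19


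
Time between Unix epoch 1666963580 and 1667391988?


428408 seconds (119.0 hours / 4.96 days)

Difference = 1667391988 - 1666963580 = 428408 seconds
In hours: 428408 / 3600 ≈ 119.0
In days: 428408 / 86400 ≈ 4.96


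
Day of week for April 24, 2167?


Zeller's congruence:
q=24, m=4, k=67, j=21
h = (24 + ⌊13×5/5⌋ + 67 + ⌊67/4⌋ + ⌊21/4⌋ - 2×21) mod 7
= (24 + 13 + 67 + 16 + 5 - 42) mod 7
= 83 mod 7 = 6
h=6 → Friday

Friday


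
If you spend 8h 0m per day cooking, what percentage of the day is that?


33.3%

Time: 480 minutes
Day: 1440 minutes
Percentage = (480/1440) × 100 ≈ 33.3%


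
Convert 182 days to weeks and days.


Weeks: 182 ÷ 7 = 26 remainder 0

26 weeks 0 days


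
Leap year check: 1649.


No

Rules: divisible by 4 AND (not by 100 OR by 400)
1649 ÷ 4 = 412 remainder 1 → not divisible by 4
Not divisible by 4 → not a leap year


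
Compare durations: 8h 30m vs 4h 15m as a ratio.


Duration 1: 510 minutes
Duration 2: 255 minutes
Ratio = 510:255
GCD = 255
Simplified = 2:1
As a decimal: 2/1 = 2.00

2:1 (2.00)


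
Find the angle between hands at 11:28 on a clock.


Hour hand = 11×30 + 28×0.5 = 344.0°
Minute hand = 28×6 = 168°
Difference = |344.0 - 168| = 176.0°

176.0°


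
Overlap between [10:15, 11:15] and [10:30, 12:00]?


Meeting A: 615-675 (in minutes from midnight)
Meeting B: 630-720
Overlap start = max(615, 630) = 630
Overlap end = min(675, 720) = 675
Overlap = max(0, 675 - 630) = 45 min

45 minutes


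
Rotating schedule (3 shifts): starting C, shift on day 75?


Shift B

Shifts: A, B, C
Start: C (index 2)
Day 75: (2 + 75 - 1) mod 3
= 76 mod 3
= 1
Index 1 → shift B


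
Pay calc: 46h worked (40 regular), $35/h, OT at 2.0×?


Regular: 40h × $35 = $1400.00
Overtime: 46 - 40 = 6h
OT pay: 6h × $35 × 2.0 = $420.00
Total = $1400.00 + $420.00 = $1820.00

$1820.00


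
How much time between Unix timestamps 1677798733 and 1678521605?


722872 seconds (200.8 hours / 8.37 days)

Difference = 1678521605 - 1677798733 = 722872 seconds
In hours: 722872 / 3600 ≈ 200.8
In days: 722872 / 86400 ≈ 8.37


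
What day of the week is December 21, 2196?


Wednesday

Zeller's congruence:
q=21, m=12, k=96, j=21
h = (21 + ⌊13×13/5⌋ + 96 + ⌊96/4⌋ + ⌊21/4⌋ - 2×21) mod 7
= (21 + 33 + 96 + 24 + 5 - 42) mod 7
= 137 mod 7 = 4
h=4 → Wednesday


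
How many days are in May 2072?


Month: May (month 5)
May has 31 days

31 days


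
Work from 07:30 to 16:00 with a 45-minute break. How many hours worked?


7h 45m (465 minutes)

Total time = (16×60+0) - (7×60+30)
= 960 - 450 = 510 min
Minus break: 510 - 45 = 465 min
= 7h 45m


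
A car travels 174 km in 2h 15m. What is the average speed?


77.3 km/h

Distance: 174 km
Time: 2h 15m = 135 min = 135/60 = 9/4 hours
Speed = 174 ÷ (9/4) = 174 × 4 / 9 = 696/9 ≈ 77.3 km/h


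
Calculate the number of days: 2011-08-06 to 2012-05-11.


From August 6, 2011 to May 11, 2012
Rest of August 2011: 31 - 6 = 25
Full months: September 30, October 31, November 30, December 31, January 31, February 2012 29, March 31, April 30
Days into May 2012: 11
Total = 25 + 30 + 31 + 30 + 31 + 31 + 29 + 31 + 30 + 11 = 279 days

279 days


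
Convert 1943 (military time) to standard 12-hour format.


7:43 PM

Hour: 19
19 - 12 = 7 → PM


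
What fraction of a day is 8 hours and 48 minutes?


0.3667 (36.67%)

Total minutes: 8×60 + 48 = 528
Day = 24×60 = 1440 minutes
Fraction = 528/1440 ≈ 0.3667
As a percentage: 528/1440 × 100 ≈ 36.67%


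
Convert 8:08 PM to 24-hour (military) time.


Input: 8:08 PM
PM: 8 + 12 = 20

20:08


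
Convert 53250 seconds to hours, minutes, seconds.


Hours: 53250 ÷ 3600 = 14 remainder 2850
Minutes: 2850 ÷ 60 = 47 remainder 30
Seconds: 30

14h 47m 30s


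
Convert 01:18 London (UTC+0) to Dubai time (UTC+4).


05:18

Time difference = UTC+4 - UTC+0 = +4 hours
New hour = (1 + 4) mod 24
= 5 mod 24 = 5
Minutes unchanged → 05:18


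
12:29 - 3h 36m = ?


Start: 749 minutes from midnight
Subtract: 216 minutes
Remaining: 749 - 216 = 533
Hours: 8, Minutes: 53

08:53


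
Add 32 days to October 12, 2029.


Start: October 12, 2029
Add 32 days
October 12 → November 1: 31 - 12 + 1 = 20 days (32 - 20 = 12 left)
November 1 + 12 = November 13, 2029

November 13, 2029


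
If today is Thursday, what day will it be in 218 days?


Start: Thursday (index 3)
(3 + 218) mod 7
= 221 mod 7
= 4
Index 4 → Friday

Friday


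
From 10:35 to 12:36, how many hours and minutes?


End time in minutes: 12×60 + 36 = 756
Start time in minutes: 10×60 + 35 = 635
Difference = 756 - 635 = 121 minutes
= 2 hours 1 minutes

2h 1m


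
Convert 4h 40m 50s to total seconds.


Hours: 4 × 3600 = 14400
Minutes: 40 × 60 = 2400
Seconds: 50
Total = 14400 + 2400 + 50 = 16850

16850 seconds


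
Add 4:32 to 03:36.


Start: 216 minutes from midnight
Add: 272 minutes
Total: 488 minutes
Hours: 488 ÷ 60 = 8 remainder 8

08:08


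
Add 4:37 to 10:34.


15:11

Start: 634 minutes from midnight
Add: 277 minutes
Total: 911 minutes
Hours: 911 ÷ 60 = 15 remainder 11


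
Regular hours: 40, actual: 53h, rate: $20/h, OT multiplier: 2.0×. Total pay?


$1320.00

Regular: 40h × $20 = $800.00
Overtime: 53 - 40 = 13h
OT pay: 13h × $20 × 2.0 = $520.00
Total = $800.00 + $520.00 = $1320.00


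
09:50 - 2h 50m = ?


Start: 590 minutes from midnight
Subtract: 170 minutes
Remaining: 590 - 170 = 420
Hours: 7, Minutes: 0

07:00


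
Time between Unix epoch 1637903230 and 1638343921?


Difference = 1638343921 - 1637903230 = 440691 seconds
In hours: 440691 / 3600 ≈ 122.4
In days: 440691 / 86400 ≈ 5.10

440691 seconds (122.4 hours / 5.10 days)


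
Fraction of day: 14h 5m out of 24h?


0.5868 (58.68%)

Total minutes: 14×60 + 5 = 845
Day = 24×60 = 1440 minutes
Fraction = 845/1440 ≈ 0.5868
As a percentage: 845/1440 × 100 ≈ 58.68%


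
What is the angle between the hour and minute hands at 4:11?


59.5°

Hour hand = 4×30 + 11×0.5 = 125.5°
Minute hand = 11×6 = 66°
Difference = |125.5 - 66| = 59.5°


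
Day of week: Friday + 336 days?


Start: Friday (index 4)
(4 + 336) mod 7
= 340 mod 7
= 4
Index 4 → Friday

Friday


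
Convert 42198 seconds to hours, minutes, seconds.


Hours: 42198 ÷ 3600 = 11 remainder 2598
Minutes: 2598 ÷ 60 = 43 remainder 18
Seconds: 18

11h 43m 18s


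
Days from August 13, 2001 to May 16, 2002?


276 days

From August 13, 2001 to May 16, 2002
Rest of August 2001: 31 - 13 = 18
Full months: September 30, October 31, November 30, December 31, January 31, February 2002 28, March 31, April 30
Days into May 2002: 16
Total = 18 + 30 + 31 + 30 + 31 + 31 + 28 + 31 + 30 + 16 = 276 days


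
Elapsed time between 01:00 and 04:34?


3h 34m

End time in minutes: 4×60 + 34 = 274
Start time in minutes: 1×60 + 0 = 60
Difference = 274 - 60 = 214 minutes
= 3 hours 34 minutes


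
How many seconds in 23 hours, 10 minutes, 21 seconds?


Hours: 23 × 3600 = 82800
Minutes: 10 × 60 = 600
Seconds: 21
Total = 82800 + 600 + 21 = 83421

83421 seconds


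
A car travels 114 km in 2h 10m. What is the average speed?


52.6 km/h

Distance: 114 km
Time: 2h 10m = 130 min = 130/60 = 13/6 hours
Speed = 114 ÷ (13/6) = 114 × 6 / 13 = 684/13 ≈ 52.6 km/h


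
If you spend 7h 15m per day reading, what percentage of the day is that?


Time: 435 minutes
Day: 1440 minutes
Percentage = (435/1440) × 100 ≈ 30.2%

30.2%


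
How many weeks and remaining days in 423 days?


60 weeks 3 days

Weeks: 423 ÷ 7 = 60 remainder 3


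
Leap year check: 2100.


Rules: divisible by 4 AND (not by 100 OR by 400)
2100 ÷ 4 = 525 exactly → divisible by 4
2100 ÷ 100 = 21 exactly → divisible by 100
2100 ÷ 400 = 5 remainder 100 → not divisible by 400
Divisible by 100 but not by 400 → not a leap year

No


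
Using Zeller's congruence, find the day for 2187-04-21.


Zeller's congruence:
q=21, m=4, k=87, j=21
h = (21 + ⌊13×5/5⌋ + 87 + ⌊87/4⌋ + ⌊21/4⌋ - 2×21) mod 7
= (21 + 13 + 87 + 21 + 5 - 42) mod 7
= 105 mod 7 = 0
h=0 → Saturday

Saturday


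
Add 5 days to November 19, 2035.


November 24, 2035

Start: November 19, 2035
Add 5 days
November 19 + 5 = November 24, 2035


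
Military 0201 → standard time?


Hour: 2
2 < 12 → AM

2:01 AM


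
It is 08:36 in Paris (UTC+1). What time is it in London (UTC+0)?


Time difference = UTC+0 - UTC+1 = -1 hours
New hour = (8 -1) mod 24
= 7 mod 24 = 7
Minutes unchanged → 07:36

07:36


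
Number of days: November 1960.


Month: November (month 11)
November has 30 days

30 days


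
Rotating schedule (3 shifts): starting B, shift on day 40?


Shifts: A, B, C
Start: B (index 1)
Day 40: (1 + 40 - 1) mod 3
= 40 mod 3
= 1
Index 1 → shift B

Shift B


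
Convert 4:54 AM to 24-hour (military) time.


04:54

Input: 4:54 AM
AM hour stays: 4


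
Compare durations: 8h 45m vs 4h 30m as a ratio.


35:18 (1.94)

Duration 1: 525 minutes
Duration 2: 270 minutes
Ratio = 525:270
GCD = 15
Simplified = 35:18
As a decimal: 35/18 ≈ 1.94


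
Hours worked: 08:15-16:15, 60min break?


Total time = (16×60+15) - (8×60+15)
= 975 - 495 = 480 min
Minus break: 480 - 60 = 420 min
= 7h 0m

7h 0m (420 minutes)


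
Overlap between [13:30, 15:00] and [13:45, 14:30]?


Meeting A: 810-900 (in minutes from midnight)
Meeting B: 825-870
Overlap start = max(810, 825) = 825
Overlap end = min(900, 870) = 870
Overlap = max(0, 870 - 825) = 45 min

45 minutes


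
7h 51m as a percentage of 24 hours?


Total minutes: 7×60 + 51 = 471
Day = 24×60 = 1440 minutes
Fraction = 471/1440 ≈ 0.3271
As a percentage: 471/1440 × 100 ≈ 32.71%

0.3271 (32.71%)


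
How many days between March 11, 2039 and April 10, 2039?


30 days

From March 11, 2039 to April 10, 2039
Rest of March 2039: 31 - 11 = 20
Days into April 2039: 10
Total = 20 + 10 = 30 days


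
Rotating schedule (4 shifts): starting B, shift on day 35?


Shift D

Shifts: A, B, C, D
Start: B (index 1)
Day 35: (1 + 35 - 1) mod 4
= 35 mod 4
= 3
Index 3 → shift D


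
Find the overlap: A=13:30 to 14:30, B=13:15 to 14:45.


60 minutes

Meeting A: 810-870 (in minutes from midnight)
Meeting B: 795-885
Overlap start = max(810, 795) = 810
Overlap end = min(870, 885) = 870
Overlap = max(0, 870 - 810) = 60 min


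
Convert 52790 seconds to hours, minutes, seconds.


Hours: 52790 ÷ 3600 = 14 remainder 2390
Minutes: 2390 ÷ 60 = 39 remainder 50
Seconds: 50

14h 39m 50s


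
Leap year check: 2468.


Yes

Rules: divisible by 4 AND (not by 100 OR by 400)
2468 ÷ 4 = 617 exactly → divisible by 4
2468 ÷ 100 = 24 remainder 68 → not divisible by 100
Divisible by 4 but not by 100 → leap year


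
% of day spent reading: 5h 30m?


22.9%

Time: 330 minutes
Day: 1440 minutes
Percentage = (330/1440) × 100 ≈ 22.9%


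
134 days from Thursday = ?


Start: Thursday (index 3)
(3 + 134) mod 7
= 137 mod 7
= 4
Index 4 → Friday

Friday


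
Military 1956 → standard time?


Hour: 19
19 - 12 = 7 → PM

7:56 PM


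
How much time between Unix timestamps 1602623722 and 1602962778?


339056 seconds (94.2 hours / 3.92 days)

Difference = 1602962778 - 1602623722 = 339056 seconds
In hours: 339056 / 3600 ≈ 94.2
In days: 339056 / 86400 ≈ 3.92


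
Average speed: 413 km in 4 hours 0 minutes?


Distance: 413 km
Time: 4 hours
Speed = 413 / 4 ≈ 103.3 km/h

103.3 km/h


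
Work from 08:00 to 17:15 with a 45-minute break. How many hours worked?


Total time = (17×60+15) - (8×60+0)
= 1035 - 480 = 555 min
Minus break: 555 - 45 = 510 min
= 8h 30m

8h 30m (510 minutes)


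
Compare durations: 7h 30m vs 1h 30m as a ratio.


Duration 1: 450 minutes
Duration 2: 90 minutes
Ratio = 450:90
GCD = 90
Simplified = 5:1
As a decimal: 5/1 = 5.00

5:1 (5.00)


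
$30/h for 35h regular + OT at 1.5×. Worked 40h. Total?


$1275.00

Regular: 35h × $30 = $1050.00
Overtime: 40 - 35 = 5h
OT pay: 5h × $30 × 1.5 = $225.00
Total = $1050.00 + $225.00 = $1275.00


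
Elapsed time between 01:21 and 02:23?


End time in minutes: 2×60 + 23 = 143
Start time in minutes: 1×60 + 21 = 81
Difference = 143 - 81 = 62 minutes
= 1 hours 2 minutes

1h 2m


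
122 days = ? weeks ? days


Weeks: 122 ÷ 7 = 17 remainder 3

17 weeks 3 days


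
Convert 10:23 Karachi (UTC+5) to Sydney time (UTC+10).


15:23

Time difference = UTC+10 - UTC+5 = +5 hours
New hour = (10 + 5) mod 24
= 15 mod 24 = 15
Minutes unchanged → 15:23


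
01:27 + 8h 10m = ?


Start: 87 minutes from midnight
Add: 490 minutes
Total: 577 minutes
Hours: 577 ÷ 60 = 9 remainder 37

09:37


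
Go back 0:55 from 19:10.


18:15

Start: 1150 minutes from midnight
Subtract: 55 minutes
Remaining: 1150 - 55 = 1095
Hours: 18, Minutes: 15


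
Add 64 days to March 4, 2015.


Start: March 4, 2015
Add 64 days
March 4 → April 1: 31 - 4 + 1 = 28 days (64 - 28 = 36 left)
April 1 → May 1: 30 - 1 + 1 = 30 days (36 - 30 = 6 left)
May 1 + 6 = May 7, 2015

May 7, 2015


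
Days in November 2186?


30 days

Month: November (month 11)
November has 30 days


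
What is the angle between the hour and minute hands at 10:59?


Hour hand = 10×30 + 59×0.5 = 329.5°
Minute hand = 59×6 = 354°
Difference = |329.5 - 354| = 24.5°

24.5°


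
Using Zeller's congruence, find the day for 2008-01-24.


Thursday

Zeller's congruence:
q=24, m=13, k=7, j=20
h = (24 + ⌊13×14/5⌋ + 7 + ⌊7/4⌋ + ⌊20/4⌋ - 2×20) mod 7
= (24 + 36 + 7 + 1 + 5 - 40) mod 7
= 33 mod 7 = 5
h=5 → Thursday


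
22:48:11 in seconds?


Hours: 22 × 3600 = 79200
Minutes: 48 × 60 = 2880
Seconds: 11
Total = 79200 + 2880 + 11 = 82091

82091 seconds
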